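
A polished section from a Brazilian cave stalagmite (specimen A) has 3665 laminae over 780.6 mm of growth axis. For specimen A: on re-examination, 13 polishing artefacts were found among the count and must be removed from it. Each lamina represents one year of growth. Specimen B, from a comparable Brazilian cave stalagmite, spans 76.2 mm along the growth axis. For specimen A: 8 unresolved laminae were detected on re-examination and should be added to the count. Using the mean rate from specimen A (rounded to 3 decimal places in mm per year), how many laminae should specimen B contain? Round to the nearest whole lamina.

Specimen A: correcting the raw count gives 3665 − 13 + 8 = 3660 true laminae.
A: Mean rate = 780.6 mm / 3660 years ≈ 0.213 mm/year.
Specimen B: 76.2 mm / 0.213 mm per year = 357.75 years ≈ 358 laminae.

358 laminae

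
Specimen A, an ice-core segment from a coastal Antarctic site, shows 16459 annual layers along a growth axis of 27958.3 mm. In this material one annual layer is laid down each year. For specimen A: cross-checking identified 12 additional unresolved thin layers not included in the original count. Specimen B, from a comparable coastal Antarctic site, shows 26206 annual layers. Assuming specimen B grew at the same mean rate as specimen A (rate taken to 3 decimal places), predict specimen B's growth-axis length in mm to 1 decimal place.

Specimen A: correcting the raw count gives 16459 + 12 = 16471 true annual layers.
A: Extension rate ≈ 27958.3 / 16471 = 1.697 mm/year.
For B, 1.697 mm/year × 26206 years = 44471.6 mm.

44471.6 mm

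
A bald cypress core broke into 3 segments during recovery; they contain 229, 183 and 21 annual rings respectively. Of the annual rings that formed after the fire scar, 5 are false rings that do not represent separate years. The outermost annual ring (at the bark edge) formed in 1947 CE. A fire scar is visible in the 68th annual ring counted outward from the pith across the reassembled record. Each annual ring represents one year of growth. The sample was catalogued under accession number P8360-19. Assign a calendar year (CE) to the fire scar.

1587 CE

Total annual rings = 229 + 183 + 21 = 433.
The fire scar sits at annual ring 68 from the pith, so 433 − 68 = 365 annual rings formed after it.
Excluding 5 false annual rings: 365 − 5 = 360.
The annual ring at the bark edge is 1947 CE, so the fire scar dates to 1947 − 360 = 1587 CE.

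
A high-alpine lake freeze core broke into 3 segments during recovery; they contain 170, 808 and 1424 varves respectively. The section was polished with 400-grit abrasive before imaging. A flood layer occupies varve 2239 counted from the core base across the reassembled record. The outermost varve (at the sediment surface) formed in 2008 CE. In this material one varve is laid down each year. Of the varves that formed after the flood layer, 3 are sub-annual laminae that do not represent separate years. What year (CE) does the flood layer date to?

1848 CE

Total varves = 170 + 808 + 1424 = 2402.
Between varve 2239 and the sediment surface there are 2402 − 2239 = 163 varves.
163 − 3 false = 160 true varves after the flood layer.
The varve at the sediment surface is 2008 CE, so the flood layer dates to 2008 − 160 = 1848 CE.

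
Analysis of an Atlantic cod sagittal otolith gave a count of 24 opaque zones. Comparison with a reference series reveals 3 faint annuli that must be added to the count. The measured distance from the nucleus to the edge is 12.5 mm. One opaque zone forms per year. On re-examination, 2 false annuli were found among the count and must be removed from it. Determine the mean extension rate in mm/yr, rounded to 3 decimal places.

0.500 mm/yr

True opaque zone count = 24 − 2 + 3 = 25.
Mean rate = 12.5 mm / 25 years ≈ 0.500 mm/yr.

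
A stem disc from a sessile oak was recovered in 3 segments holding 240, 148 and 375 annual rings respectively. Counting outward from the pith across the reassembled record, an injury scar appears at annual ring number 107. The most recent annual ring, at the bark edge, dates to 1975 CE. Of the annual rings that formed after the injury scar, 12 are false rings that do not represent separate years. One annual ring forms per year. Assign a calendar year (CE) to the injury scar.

Total annual rings = 240 + 148 + 375 = 763.
The injury scar sits at annual ring 107 from the pith, so 763 − 107 = 656 annual rings formed after it.
Removing the 12 false annual rings leaves 656 − 12 = 644 true annual rings beyond the injury scar.
The annual ring at the bark edge is 1975 CE, so the injury scar dates to 1975 − 644 = 1331 CE.

1331 CE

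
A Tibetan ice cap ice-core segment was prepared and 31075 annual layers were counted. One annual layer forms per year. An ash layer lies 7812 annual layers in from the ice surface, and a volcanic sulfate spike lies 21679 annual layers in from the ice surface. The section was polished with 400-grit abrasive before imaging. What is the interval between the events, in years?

13867 yr

Separation: 21679 − 7812 = 13867 annual layers.
At one annual layer per year, 13867 years elapsed between them.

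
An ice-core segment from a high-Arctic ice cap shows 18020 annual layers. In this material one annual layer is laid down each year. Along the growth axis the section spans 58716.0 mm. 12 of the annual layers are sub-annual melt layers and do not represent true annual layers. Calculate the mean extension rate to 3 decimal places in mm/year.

After corrections the count is 18020 − 12 = 18008 annual layers.
Mean rate = 58716.0 mm / 18008 years ≈ 3.261 mm/year.

3.261 mm/year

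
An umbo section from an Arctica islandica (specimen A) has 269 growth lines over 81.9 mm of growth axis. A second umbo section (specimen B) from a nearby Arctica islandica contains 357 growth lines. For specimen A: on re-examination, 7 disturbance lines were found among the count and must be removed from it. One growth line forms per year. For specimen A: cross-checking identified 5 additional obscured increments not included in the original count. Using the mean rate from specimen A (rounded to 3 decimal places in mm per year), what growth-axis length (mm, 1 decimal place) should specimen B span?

Specimen A: after corrections the count is 269 − 7 + 5 = 267 growth lines.
A: Mean rate = 81.9 mm / 267 years ≈ 0.307 mm per year.
Length of B = 0.307 × 357 = 109.6 mm.

109.6 mm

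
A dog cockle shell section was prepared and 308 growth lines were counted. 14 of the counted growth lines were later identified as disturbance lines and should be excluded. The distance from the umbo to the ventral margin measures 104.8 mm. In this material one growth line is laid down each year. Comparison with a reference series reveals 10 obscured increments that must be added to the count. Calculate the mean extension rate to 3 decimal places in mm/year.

After corrections the count is 308 − 14 + 10 = 304 growth lines.
Mean rate = 104.8 mm / 304 years ≈ 0.345 mm/year.

0.345 mm/year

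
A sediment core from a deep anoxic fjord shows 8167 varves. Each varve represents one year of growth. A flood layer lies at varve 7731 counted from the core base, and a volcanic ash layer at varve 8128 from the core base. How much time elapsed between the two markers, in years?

397 years

Separation: 8128 − 7731 = 397 varves.
That is 397 years at one varve per year.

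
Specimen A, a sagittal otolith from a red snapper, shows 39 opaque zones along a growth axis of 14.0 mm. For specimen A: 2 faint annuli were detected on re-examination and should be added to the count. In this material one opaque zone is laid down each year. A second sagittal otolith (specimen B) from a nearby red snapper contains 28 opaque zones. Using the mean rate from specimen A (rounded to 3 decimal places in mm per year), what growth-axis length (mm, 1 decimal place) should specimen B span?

Specimen A: adjusted count: 39 + 2 = 41 opaque zones.
A: Mean rate = 14.0 mm / 41 years ≈ 0.341 mm/year.
For B, 0.341 mm/year × 28 years = 9.5 mm.

9.5 mm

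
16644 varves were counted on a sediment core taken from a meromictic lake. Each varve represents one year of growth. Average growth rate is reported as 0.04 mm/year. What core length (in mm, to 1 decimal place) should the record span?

The record spans 16644 years at 0.04 mm per year.
Length ≈ 0.04 × 16644 = 665.8 mm.

665.8 mm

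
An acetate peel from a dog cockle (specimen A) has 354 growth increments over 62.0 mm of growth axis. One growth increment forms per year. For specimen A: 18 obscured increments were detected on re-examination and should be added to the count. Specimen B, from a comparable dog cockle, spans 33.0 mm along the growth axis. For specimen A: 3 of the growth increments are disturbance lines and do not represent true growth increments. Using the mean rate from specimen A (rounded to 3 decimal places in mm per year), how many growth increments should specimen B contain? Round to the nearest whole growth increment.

196 growth increments

Specimen A: after corrections the count is 354 − 3 + 18 = 369 growth increments.
A: Mean rate = 62.0 mm / 369 years ≈ 0.168 mm per year.
For B, 33.0 / 0.168 = 196.43 years ≈ 196 growth increments.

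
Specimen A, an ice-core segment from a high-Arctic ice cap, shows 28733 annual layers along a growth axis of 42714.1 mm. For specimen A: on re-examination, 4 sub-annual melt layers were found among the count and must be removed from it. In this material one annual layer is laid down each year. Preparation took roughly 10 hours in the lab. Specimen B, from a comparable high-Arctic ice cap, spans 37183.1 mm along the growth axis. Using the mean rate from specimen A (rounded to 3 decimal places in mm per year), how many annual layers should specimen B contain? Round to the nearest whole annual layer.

25005 annual layers

Specimen A: true annual layer count = 28733 − 4 = 28729.
A: 42714.1 mm over 28729 years gives 42714.1 / 28729 ≈ 1.487 mm per year.
B spans 37183.1 / 1.487 = 25005.45 years ≈ 25005 annual layers.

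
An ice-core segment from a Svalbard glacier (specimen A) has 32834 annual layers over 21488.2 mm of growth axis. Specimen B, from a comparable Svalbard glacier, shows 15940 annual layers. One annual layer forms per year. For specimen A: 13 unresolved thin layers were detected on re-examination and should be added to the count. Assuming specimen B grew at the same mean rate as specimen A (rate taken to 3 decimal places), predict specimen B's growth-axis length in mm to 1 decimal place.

10424.8 mm

Specimen A: correcting the raw count gives 32834 + 13 = 32847 true annual layers.
A: 21488.2 mm over 32847 years gives 21488.2 / 32847 ≈ 0.654 mm/year.
B's length ≈ 0.654 × 15940 = 10424.8 mm.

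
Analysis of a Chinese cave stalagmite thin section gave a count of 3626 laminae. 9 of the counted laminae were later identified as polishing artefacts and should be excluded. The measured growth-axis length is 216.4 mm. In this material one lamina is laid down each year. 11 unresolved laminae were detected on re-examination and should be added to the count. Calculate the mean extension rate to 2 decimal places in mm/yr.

Adjusted count: 3626 − 9 + 11 = 3628 laminae.
Mean rate = 216.4 mm / 3628 years ≈ 0.06 mm/yr.

0.06 mm/yr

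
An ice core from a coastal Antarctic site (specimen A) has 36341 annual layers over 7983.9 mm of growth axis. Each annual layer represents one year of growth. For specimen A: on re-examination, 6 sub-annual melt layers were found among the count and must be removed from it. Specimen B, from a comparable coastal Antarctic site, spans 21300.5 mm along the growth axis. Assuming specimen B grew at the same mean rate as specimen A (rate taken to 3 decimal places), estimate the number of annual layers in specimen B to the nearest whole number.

96820 annual layers

Specimen A: after corrections the count is 36341 − 6 = 36335 annual layers.
A: 7983.9 mm over 36335 years gives 7983.9 / 36335 ≈ 0.220 mm per year.
For B, 21300.5 / 0.220 = 96820.45 years ≈ 96820 annual layers.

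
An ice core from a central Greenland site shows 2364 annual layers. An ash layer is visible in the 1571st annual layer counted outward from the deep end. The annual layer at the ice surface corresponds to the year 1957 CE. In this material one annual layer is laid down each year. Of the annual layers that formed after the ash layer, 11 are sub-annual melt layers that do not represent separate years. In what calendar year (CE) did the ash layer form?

1175 CE

2364 − 1571 = 793 annual layers lie beyond the ash layer toward the ice surface.
Excluding 11 false annual layers: 793 − 11 = 782.
1957 − 782 = 1175 CE.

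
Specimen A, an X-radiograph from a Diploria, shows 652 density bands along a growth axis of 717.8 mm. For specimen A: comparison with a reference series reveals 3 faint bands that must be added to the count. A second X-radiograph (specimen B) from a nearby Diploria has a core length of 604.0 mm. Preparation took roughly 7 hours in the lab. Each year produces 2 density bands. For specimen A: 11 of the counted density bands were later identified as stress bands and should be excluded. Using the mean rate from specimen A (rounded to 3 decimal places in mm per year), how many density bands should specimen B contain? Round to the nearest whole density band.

Specimen A: correcting the raw count gives 652 − 11 + 3 = 644 true density bands.
Specimen A: 644 density bands at 2 per year is 644 / 2 = 322 years.
A: Extension rate ≈ 717.8 / 322 = 2.229 mm/yr.
Specimen B: 604.0 mm / 2.229 mm per year = 270.97 years; at 2 density bands per year that is 270.97 × 2 ≈ 542 density bands.

542 density bands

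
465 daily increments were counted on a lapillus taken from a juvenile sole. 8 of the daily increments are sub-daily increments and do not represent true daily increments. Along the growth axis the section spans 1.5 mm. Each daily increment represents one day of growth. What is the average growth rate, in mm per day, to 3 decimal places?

0.003 mm per day

True daily increment count = 465 − 8 = 457.
Extension rate ≈ 1.5 / 457 = 0.003 mm per day.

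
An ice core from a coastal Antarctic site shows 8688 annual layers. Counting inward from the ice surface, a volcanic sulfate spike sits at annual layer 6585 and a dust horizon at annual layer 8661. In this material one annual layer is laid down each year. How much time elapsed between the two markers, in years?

2076 yr

8661 − 6585 = 2076 annual layers lie between the two events.
One annual layer per year makes the interval 2076 years.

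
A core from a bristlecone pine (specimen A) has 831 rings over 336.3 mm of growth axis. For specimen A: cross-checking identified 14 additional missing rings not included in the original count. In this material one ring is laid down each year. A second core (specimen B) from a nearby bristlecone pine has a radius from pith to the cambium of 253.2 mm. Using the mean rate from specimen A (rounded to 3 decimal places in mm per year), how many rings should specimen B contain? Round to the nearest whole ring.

636 rings

Specimen A: adjusted count: 831 + 14 = 845 rings.
A: Extension rate ≈ 336.3 / 845 = 0.398 mm/yr.
For B, 253.2 / 0.398 = 636.18 years ≈ 636 rings.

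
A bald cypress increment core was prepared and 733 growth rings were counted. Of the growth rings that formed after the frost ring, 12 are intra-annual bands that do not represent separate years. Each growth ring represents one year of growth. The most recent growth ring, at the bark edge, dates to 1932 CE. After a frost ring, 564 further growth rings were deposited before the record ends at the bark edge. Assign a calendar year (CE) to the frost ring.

There are 564 growth rings younger than the frost ring.
Excluding 12 false growth rings: 564 − 12 = 552.
1932 − 552 = 1380 CE.

1380 CE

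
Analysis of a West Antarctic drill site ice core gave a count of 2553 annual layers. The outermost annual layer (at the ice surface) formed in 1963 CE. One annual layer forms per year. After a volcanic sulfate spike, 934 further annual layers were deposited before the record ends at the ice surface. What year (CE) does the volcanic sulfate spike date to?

1029 CE

934 annual layers post-date the volcanic sulfate spike.
1963 − 934 = 1029 CE.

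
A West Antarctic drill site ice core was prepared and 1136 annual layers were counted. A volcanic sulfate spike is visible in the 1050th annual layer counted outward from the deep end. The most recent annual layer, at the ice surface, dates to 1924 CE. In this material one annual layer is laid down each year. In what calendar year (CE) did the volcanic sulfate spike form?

1838 CE

Between annual layer 1050 and the ice surface there are 1136 − 1050 = 86 annual layers.
The annual layer at the ice surface is 1924 CE, so the volcanic sulfate spike dates to 1924 − 86 = 1838 CE.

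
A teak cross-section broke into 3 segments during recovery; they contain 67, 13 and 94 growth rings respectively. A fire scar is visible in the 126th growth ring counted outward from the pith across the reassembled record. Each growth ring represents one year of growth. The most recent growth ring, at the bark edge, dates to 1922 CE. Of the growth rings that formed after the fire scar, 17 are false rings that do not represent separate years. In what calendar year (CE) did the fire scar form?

Total growth rings = 67 + 13 + 94 = 174.
Between growth ring 126 and the bark edge there are 174 − 126 = 48 growth rings.
48 − 17 false = 31 true growth rings after the fire scar.
The growth ring at the bark edge is 1922 CE, so the fire scar dates to 1922 − 31 = 1891 CE.

1891 CE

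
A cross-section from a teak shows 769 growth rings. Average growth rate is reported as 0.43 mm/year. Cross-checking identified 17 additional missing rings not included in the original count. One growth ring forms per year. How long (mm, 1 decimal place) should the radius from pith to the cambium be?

338.0 mm

After corrections the count is 769 + 17 = 786 growth rings.
786 years at 0.43 mm/year gives 0.43 × 786 = 338.0 mm.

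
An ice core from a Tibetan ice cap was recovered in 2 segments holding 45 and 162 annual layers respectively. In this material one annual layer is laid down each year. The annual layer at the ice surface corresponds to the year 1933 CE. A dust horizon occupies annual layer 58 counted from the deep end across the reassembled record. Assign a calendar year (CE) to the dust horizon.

Total annual layers = 45 + 162 = 207.
207 − 58 = 149 annual layers lie beyond the dust horizon toward the ice surface.
Counting back 149 years from 1933 CE places the dust horizon in 1933 − 149 = 1784 CE.

1784 CE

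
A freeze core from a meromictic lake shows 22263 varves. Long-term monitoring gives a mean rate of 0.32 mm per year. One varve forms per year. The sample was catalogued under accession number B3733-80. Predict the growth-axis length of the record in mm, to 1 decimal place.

7124.2 mm

22263 years of growth are recorded.
22263 years at 0.32 mm/year gives 0.32 × 22263 = 7124.2 mm.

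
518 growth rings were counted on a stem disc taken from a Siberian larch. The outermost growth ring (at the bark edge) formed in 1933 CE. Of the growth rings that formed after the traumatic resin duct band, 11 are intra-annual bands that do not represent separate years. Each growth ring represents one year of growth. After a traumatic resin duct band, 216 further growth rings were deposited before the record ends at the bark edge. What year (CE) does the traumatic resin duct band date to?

1728 CE

216 growth rings post-date the traumatic resin duct band.
216 − 11 false = 205 true growth rings after the traumatic resin duct band.
1933 − 205 = 1728 CE.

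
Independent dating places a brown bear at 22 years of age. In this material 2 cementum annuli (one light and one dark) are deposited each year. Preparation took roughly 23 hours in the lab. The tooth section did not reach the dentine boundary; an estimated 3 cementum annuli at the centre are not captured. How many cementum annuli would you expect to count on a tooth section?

With 2 cementum annuli per year, 22 years would produce 22 × 2 = 44 cementum annuli.
Subtracting the 3 cementum annuli not captured gives 44 − 3 = 41 cementum annuli in the record.

41 cementum annuli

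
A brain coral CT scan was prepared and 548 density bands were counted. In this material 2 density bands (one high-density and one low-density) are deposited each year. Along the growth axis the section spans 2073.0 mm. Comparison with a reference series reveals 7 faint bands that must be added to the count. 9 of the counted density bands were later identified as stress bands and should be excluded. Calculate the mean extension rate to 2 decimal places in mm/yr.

7.59 mm/yr

Correcting the raw count gives 548 − 9 + 7 = 546 true density bands.
With 2 density bands per year, 546 / 2 = 273 years.
Mean rate = 2073.0 mm / 273 years ≈ 7.59 mm/yr.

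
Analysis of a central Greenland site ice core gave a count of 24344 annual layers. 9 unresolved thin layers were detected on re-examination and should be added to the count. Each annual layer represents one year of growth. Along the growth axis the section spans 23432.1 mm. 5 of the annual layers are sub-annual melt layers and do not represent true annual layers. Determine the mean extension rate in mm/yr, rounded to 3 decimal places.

0.962 mm/yr

Correcting the raw count gives 24344 − 5 + 9 = 24348 true annual layers.
Extension rate ≈ 23432.1 / 24348 = 0.962 mm/yr.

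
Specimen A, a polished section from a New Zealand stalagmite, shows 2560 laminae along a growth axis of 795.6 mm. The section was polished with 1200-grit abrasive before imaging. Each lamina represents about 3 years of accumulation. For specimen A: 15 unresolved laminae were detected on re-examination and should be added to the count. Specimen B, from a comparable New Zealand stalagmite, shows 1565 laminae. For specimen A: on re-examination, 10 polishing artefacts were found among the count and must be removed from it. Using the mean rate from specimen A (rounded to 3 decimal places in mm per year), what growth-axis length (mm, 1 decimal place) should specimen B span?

Specimen A: after corrections the count is 2560 − 10 + 15 = 2565 laminae.
Specimen A: at 3 years per lamina, 2565 × 3 = 7695 years.
A: Extension rate ≈ 795.6 / 7695 = 0.103 mm per year.
Specimen B: multiplying by 3 years per lamina: 1565 × 3 = 4695 years. Length of B = 0.103 × 4695 = 483.6 mm.

483.6 mm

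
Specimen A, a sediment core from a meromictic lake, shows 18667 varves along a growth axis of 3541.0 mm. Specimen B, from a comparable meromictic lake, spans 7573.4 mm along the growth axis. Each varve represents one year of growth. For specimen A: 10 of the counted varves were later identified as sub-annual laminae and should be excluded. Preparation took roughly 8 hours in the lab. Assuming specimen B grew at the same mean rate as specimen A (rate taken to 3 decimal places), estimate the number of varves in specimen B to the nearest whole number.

Specimen A: after corrections the count is 18667 − 10 = 18657 varves.
A: Mean rate = 3541.0 mm / 18657 years ≈ 0.190 mm/yr.
Specimen B: 7573.4 mm / 0.190 mm per year = 39860.00 years ≈ 39860 varves.

39860 varves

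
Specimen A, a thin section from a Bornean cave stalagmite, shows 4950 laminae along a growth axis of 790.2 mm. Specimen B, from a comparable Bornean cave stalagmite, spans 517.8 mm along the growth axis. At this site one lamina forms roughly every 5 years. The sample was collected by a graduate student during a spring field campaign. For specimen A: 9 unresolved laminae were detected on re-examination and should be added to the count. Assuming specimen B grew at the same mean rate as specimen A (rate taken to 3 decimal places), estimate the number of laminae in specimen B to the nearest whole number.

Specimen A: after corrections the count is 4950 + 9 = 4959 laminae.
Specimen A: multiplying by 5 years per lamina: 4959 × 5 = 24795 years.
A: Extension rate ≈ 790.2 / 24795 = 0.032 mm/yr.
B spans 517.8 / 0.032 = 16181.25 years; at 5 years per lamina that is 16181.25 / 5 ≈ 3236 laminae.

3236 laminae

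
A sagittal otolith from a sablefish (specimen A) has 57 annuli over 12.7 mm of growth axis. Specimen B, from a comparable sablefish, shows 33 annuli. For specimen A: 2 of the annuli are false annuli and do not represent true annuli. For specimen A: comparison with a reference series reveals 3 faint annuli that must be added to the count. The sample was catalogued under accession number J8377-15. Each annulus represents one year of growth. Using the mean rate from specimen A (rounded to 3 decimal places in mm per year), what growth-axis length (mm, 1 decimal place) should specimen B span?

Specimen A: correcting the raw count gives 57 − 2 + 3 = 58 true annuli.
A: Extension rate ≈ 12.7 / 58 = 0.219 mm/yr.
For B, 0.219 mm/year × 33 years = 7.2 mm.

7.2 mm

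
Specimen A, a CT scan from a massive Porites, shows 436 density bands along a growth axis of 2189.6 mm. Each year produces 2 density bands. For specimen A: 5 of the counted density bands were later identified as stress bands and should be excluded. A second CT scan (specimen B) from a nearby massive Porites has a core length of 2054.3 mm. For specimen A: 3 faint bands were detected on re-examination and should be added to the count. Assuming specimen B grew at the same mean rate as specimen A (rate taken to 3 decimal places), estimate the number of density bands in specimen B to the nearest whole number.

407 density bands

Specimen A: after corrections the count is 436 − 5 + 3 = 434 density bands.
Specimen A: dividing by 2 density bands per year: 434 / 2 = 217 years.
A: Mean rate = 2189.6 mm / 217 years ≈ 10.090 mm/yr.
For B, 2054.3 / 10.090 = 203.60 years; at 2 density bands per year that is 203.60 × 2 ≈ 407 density bands.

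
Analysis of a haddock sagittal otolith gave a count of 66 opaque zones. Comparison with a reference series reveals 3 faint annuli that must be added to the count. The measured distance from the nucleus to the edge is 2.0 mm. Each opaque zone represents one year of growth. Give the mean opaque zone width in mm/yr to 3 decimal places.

0.029 mm/yr

After corrections the count is 66 + 3 = 69 opaque zones.
Extension rate ≈ 2.0 / 69 = 0.029 mm/yr.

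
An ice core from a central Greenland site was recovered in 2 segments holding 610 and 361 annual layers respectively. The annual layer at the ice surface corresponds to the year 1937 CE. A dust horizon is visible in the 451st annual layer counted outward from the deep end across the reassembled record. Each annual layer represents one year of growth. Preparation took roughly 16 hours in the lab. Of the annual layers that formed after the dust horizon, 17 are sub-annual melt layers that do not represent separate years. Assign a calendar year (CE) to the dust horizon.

Total annual layers = 610 + 361 = 971.
971 − 451 = 520 annual layers lie beyond the dust horizon toward the ice surface.
520 − 17 false = 503 true annual layers after the dust horizon.
Counting back 503 years from 1937 CE places the dust horizon in 1937 − 503 = 1434 CE.

1434 CE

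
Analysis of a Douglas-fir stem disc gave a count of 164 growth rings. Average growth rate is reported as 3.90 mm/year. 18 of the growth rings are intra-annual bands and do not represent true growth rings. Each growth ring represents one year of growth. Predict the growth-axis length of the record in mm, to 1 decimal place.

569.4 mm

True growth ring count = 164 − 18 = 146.
146 years at 3.90 mm/year gives 3.90 × 146 = 569.4 mm.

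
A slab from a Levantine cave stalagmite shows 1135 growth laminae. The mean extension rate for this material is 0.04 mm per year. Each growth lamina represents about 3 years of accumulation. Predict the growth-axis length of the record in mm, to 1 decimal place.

136.2 mm

1135 growth laminae at 3 years each span 1135 × 3 = 3405 years.
3405 years at 0.04 mm/year gives 0.04 × 3405 = 136.2 mm.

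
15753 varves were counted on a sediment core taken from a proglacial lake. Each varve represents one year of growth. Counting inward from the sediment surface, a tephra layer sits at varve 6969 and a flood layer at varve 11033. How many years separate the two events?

11033 − 6969 = 4064 varves lie between the two events.
One varve per year makes the interval 4064 years.

4064 years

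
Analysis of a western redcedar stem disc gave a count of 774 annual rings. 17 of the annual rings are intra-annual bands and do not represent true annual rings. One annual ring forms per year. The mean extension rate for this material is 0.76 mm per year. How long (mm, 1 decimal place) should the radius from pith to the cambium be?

575.3 mm

True annual ring count = 774 − 17 = 757.
Predicted length = 0.76 mm/year × 757 years = 575.3 mm.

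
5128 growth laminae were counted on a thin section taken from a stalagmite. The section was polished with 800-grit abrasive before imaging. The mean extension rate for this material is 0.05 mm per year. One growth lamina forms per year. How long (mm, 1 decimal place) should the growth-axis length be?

5128 years of growth are recorded.
Length ≈ 0.05 × 5128 = 256.4 mm.

256.4 mm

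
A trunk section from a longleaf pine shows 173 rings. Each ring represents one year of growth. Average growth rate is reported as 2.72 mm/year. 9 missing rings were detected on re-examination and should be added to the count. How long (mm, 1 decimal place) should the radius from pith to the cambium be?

Adjusted count: 173 + 9 = 182 rings.
Length ≈ 2.72 × 182 = 495.0 mm.

495.0 mm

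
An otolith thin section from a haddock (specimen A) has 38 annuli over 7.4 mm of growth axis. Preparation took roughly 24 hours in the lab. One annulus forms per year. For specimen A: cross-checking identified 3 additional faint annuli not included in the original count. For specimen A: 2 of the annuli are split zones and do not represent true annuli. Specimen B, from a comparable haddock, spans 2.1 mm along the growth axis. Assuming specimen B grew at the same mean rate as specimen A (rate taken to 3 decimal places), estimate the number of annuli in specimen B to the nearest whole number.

Specimen A: after corrections the count is 38 − 2 + 3 = 39 annuli.
A: Extension rate ≈ 7.4 / 39 = 0.190 mm per year.
For B, 2.1 / 0.190 = 11.05 years ≈ 11 annuli.

11 annuli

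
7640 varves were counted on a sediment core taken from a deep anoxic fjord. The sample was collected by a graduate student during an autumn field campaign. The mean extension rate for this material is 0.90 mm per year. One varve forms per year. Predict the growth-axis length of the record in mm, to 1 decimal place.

6876.0 mm

7640 years of growth are recorded.
Predicted length = 0.90 mm/year × 7640 years = 6876.0 mm.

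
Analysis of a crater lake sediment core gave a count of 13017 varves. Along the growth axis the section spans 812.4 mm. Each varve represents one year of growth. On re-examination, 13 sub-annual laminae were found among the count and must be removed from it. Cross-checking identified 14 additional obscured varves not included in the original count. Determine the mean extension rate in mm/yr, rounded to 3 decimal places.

0.062 mm/yr

Adjusted count: 13017 − 13 + 14 = 13018 varves.
Mean rate = 812.4 mm / 13018 years ≈ 0.062 mm/yr.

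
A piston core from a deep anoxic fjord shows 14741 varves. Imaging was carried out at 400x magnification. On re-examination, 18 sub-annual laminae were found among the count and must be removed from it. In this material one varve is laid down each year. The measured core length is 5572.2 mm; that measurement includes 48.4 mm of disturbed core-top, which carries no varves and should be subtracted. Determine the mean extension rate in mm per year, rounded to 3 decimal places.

Adjusted count: 14741 − 18 = 14723 varves.
Net length = 5572.2 − 48.4 = 5523.8 mm.
Mean rate = 5523.8 mm / 14723 years ≈ 0.375 mm per year.

0.375 mm per year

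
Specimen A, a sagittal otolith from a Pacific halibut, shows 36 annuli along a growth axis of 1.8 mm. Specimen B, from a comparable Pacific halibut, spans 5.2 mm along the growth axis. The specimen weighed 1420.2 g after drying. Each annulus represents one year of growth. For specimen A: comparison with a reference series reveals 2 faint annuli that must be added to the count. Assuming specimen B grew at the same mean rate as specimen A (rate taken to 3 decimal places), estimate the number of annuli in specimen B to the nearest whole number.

111 annuli

Specimen A: adjusted count: 36 + 2 = 38 annuli.
A: Mean rate = 1.8 mm / 38 years ≈ 0.047 mm/year.
B spans 5.2 / 0.047 = 110.64 years ≈ 111 annuli.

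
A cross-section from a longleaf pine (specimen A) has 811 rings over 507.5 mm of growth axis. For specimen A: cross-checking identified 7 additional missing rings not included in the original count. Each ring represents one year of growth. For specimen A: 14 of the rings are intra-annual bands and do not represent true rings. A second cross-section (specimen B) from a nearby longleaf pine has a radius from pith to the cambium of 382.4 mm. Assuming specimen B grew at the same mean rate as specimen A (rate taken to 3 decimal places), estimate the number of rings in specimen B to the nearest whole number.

606 rings

Specimen A: correcting the raw count gives 811 − 14 + 7 = 804 true rings.
A: Extension rate ≈ 507.5 / 804 = 0.631 mm per year.
Specimen B: 382.4 mm / 0.631 mm per year = 606.02 years ≈ 606 rings.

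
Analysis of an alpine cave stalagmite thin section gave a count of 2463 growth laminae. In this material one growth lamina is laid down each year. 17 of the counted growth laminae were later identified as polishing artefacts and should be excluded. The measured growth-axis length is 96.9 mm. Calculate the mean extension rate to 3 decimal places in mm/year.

0.040 mm/year

After corrections the count is 2463 − 17 = 2446 growth laminae.
96.9 mm over 2446 years gives 96.9 / 2446 ≈ 0.040 mm/year.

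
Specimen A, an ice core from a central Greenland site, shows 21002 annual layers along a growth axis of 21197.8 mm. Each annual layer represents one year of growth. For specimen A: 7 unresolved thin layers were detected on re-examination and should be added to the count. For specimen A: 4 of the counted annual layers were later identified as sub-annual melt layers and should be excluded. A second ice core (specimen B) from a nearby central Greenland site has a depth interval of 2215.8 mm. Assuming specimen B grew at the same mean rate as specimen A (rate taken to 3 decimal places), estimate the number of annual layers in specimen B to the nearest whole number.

2196 annual layers

Specimen A: after corrections the count is 21002 − 4 + 7 = 21005 annual layers.
A: Extension rate ≈ 21197.8 / 21005 = 1.009 mm/year.
B spans 2215.8 / 1.009 = 2196.04 years ≈ 2196 annual layers.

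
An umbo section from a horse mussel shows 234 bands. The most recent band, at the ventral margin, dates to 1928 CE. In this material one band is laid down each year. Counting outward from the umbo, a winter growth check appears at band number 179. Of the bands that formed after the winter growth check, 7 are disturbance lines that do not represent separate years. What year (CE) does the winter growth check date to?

Between band 179 and the ventral margin there are 234 − 179 = 55 bands.
Removing the 7 false bands leaves 55 − 7 = 48 true bands beyond the winter growth check.
Counting back 48 years from 1928 CE places the winter growth check in 1928 − 48 = 1880 CE.

1880 CE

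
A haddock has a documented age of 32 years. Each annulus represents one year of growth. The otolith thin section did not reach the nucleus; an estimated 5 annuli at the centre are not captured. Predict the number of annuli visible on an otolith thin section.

27 annuli

One annulus per year gives 32 annuli over 32 years.
Less the 5 uncaptured annuli: 32 − 5 = 27.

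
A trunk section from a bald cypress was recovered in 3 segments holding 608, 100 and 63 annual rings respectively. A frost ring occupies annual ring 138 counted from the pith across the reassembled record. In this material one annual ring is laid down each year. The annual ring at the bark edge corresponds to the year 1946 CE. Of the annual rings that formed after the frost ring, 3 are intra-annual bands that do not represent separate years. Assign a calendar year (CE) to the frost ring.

Total annual rings = 608 + 100 + 63 = 771.
771 − 138 = 633 annual rings lie beyond the frost ring toward the bark edge.
633 − 3 false = 630 true annual rings after the frost ring.
1946 − 630 = 1316 CE.

1316 CE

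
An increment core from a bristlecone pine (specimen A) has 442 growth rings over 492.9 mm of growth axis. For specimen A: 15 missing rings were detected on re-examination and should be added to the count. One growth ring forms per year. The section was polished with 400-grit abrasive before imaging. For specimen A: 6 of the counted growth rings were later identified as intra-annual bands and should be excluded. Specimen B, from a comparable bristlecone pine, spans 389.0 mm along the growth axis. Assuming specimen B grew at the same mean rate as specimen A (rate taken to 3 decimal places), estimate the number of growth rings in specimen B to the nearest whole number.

356 growth rings

Specimen A: after corrections the count is 442 − 6 + 15 = 451 growth rings.
A: Extension rate ≈ 492.9 / 451 = 1.093 mm per year.
B spans 389.0 / 1.093 = 355.90 years ≈ 356 growth rings.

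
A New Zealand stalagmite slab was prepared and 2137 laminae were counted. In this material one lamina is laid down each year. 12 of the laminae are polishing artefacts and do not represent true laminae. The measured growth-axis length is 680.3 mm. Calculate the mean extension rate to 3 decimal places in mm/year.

0.320 mm/year

Adjusted count: 2137 − 12 = 2125 laminae.
Extension rate ≈ 680.3 / 2125 = 0.320 mm/year.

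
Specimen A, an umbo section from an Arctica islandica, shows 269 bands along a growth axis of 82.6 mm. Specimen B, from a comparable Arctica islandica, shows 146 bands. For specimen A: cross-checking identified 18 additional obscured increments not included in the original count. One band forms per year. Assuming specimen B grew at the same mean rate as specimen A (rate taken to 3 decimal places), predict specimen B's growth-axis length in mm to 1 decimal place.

42.0 mm

Specimen A: true band count = 269 + 18 = 287.
A: 82.6 mm over 287 years gives 82.6 / 287 ≈ 0.288 mm/year.
Length of B = 0.288 × 146 = 42.0 mm.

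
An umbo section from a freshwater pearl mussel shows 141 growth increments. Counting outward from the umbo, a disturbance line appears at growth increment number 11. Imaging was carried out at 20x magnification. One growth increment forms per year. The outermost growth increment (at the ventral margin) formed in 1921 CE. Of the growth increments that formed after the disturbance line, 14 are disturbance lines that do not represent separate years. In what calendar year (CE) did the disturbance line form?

141 − 11 = 130 growth increments lie beyond the disturbance line toward the ventral margin.
Removing the 14 false growth increments leaves 130 − 14 = 116 true growth increments beyond the disturbance line.
The growth increment at the ventral margin is 1921 CE, so the disturbance line dates to 1921 − 116 = 1805 CE.

1805 CE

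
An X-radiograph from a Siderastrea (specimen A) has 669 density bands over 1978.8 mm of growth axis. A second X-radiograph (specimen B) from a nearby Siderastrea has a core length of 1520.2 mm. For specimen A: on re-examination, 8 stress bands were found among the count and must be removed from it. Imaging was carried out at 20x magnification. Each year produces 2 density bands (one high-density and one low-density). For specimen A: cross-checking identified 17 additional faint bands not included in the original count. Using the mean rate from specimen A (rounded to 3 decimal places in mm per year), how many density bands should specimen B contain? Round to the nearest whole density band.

521 density bands

Specimen A: adjusted count: 669 − 8 + 17 = 678 density bands.
Specimen A: 678 density bands at 2 per year is 678 / 2 = 339 years.
A: Mean rate = 1978.8 mm / 339 years ≈ 5.837 mm/yr.
Specimen B: 1520.2 mm / 5.837 mm per year = 260.44 years; at 2 density bands per year that is 260.44 × 2 ≈ 521 density bands.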